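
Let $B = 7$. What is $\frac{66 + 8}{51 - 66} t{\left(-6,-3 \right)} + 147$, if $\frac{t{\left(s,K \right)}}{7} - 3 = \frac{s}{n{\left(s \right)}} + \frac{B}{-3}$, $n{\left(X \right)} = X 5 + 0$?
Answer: $\frac{26341}{225} \approx 117.07$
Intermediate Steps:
$n{\left(X \right)} = 5 X$ ($n{\left(X \right)} = 5 X + 0 = 5 X$)
$t{\left(s,K \right)} = \frac{91}{15}$ ($t{\left(s,K \right)} = 21 + 7 \left(\frac{s}{5 s} + \frac{7}{-3}\right) = 21 + 7 \left(s \frac{1}{5 s} + 7 \left(- \frac{1}{3}\right)\right) = 21 + 7 \left(\frac{1}{5} - \frac{7}{3}\right) = 21 + 7 \left(- \frac{32}{15}\right) = 21 - \frac{224}{15} = \frac{91}{15}$)
$\frac{66 + 8}{51 - 66} t{\left(-6,-3 \right)} + 147 = \frac{66 + 8}{51 - 66} \cdot \frac{91}{15} + 147 = \frac{74}{-15} \cdot \frac{91}{15} + 147 = 74 \left(- \frac{1}{15}\right) \frac{91}{15} + 147 = \left(- \frac{74}{15}\right) \frac{91}{15} + 147 = - \frac{6734}{225} + 147 = \frac{26341}{225}$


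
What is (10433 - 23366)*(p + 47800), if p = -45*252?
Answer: -471537180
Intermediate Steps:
p = -11340
(10433 - 23366)*(p + 47800) = (10433 - 23366)*(-11340 + 47800) = -12933*36460 = -471537180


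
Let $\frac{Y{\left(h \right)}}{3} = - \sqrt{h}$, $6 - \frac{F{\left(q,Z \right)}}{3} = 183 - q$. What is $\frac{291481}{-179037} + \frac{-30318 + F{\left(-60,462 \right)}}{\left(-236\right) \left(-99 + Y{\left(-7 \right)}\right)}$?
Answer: $\frac{- 68789516 \sqrt{7} + 4121833719 i}{42252732 \left(\sqrt{7} - 33 i\right)} \approx -2.9476 + 0.1058 i$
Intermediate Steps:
$F{\left(q,Z \right)} = -531 + 3 q$ ($F{\left(q,Z \right)} = 18 - 3 \left(183 - q\right) = 18 + \left(-549 + 3 q\right) = -531 + 3 q$)
$Y{\left(h \right)} = - 3 \sqrt{h}$ ($Y{\left(h \right)} = 3 \left(- \sqrt{h}\right) = - 3 \sqrt{h}$)
$\frac{291481}{-179037} + \frac{-30318 + F{\left(-60,462 \right)}}{\left(-236\right) \left(-99 + Y{\left(-7 \right)}\right)} = \frac{291481}{-179037} + \frac{-30318 + \left(-531 + 3 \left(-60\right)\right)}{\left(-236\right) \left(-99 - 3 \sqrt{-7}\right)} = 291481 \left(- \frac{1}{179037}\right) + \frac{-30318 - 711}{\left(-236\right) \left(-99 - 3 i \sqrt{7}\right)} = - \frac{291481}{179037} + \frac{-30318 - 711}{\left(-236\right) \left(-99 - 3 i \sqrt{7}\right)} = - \frac{291481}{179037} - \frac{31029}{23364 + 708 i \sqrt{7}}$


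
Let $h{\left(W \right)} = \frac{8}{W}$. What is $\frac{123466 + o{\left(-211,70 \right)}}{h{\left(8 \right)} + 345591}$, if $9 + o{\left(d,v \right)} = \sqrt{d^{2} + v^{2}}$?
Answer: $\frac{123457}{345592} + \frac{\sqrt{49421}}{345592} \approx 0.35788$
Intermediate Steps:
$o{\left(d,v \right)} = -9 + \sqrt{d^{2} + v^{2}}$
$\frac{123466 + o{\left(-211,70 \right)}}{h{\left(8 \right)} + 345591} = \frac{123466 - \left(9 - \sqrt{\left(-211\right)^{2} + 70^{2}}\right)}{\frac{8}{8} + 345591} = \frac{123466 - \left(9 - \sqrt{44521 + 4900}\right)}{8 \cdot \frac{1}{8} + 345591} = \frac{123466 - \left(9 - \sqrt{49421}\right)}{1 + 345591} = \frac{123457 + \sqrt{49421}}{345592} = \left(123457 + \sqrt{49421}\right) \frac{1}{345592} = \frac{123457}{345592} + \frac{\sqrt{49421}}{345592}$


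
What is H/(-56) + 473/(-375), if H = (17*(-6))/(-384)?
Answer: -1701607/1344000 ≈ -1.2661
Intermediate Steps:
H = 17/64 (H = -102*(-1/384) = 17/64 ≈ 0.26563)
H/(-56) + 473/(-375) = (17/64)/(-56) + 473/(-375) = (17/64)*(-1/56) + 473*(-1/375) = -17/3584 - 473/375 = -1701607/1344000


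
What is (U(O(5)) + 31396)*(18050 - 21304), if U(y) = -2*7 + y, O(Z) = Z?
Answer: -102133298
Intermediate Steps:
U(y) = -14 + y
(U(O(5)) + 31396)*(18050 - 21304) = ((-14 + 5) + 31396)*(18050 - 21304) = (-9 + 31396)*(-3254) = 31387*(-3254) = -102133298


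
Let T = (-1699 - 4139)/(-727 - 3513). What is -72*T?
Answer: -26271/265 ≈ -99.136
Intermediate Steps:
T = 2919/2120 (T = -5838/(-4240) = -5838*(-1/4240) = 2919/2120 ≈ 1.3769)
-72*T = -72*2919/2120 = -26271/265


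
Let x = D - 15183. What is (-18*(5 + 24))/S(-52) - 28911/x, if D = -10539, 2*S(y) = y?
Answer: 2363095/111462 ≈ 21.201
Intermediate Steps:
S(y) = y/2
x = -25722 (x = -10539 - 15183 = -25722)
(-18*(5 + 24))/S(-52) - 28911/x = (-18*(5 + 24))/(((½)*(-52))) - 28911/(-25722) = -18*29/(-26) - 28911*(-1/25722) = -522*(-1/26) + 9637/8574 = 261/13 + 9637/8574 = 2363095/111462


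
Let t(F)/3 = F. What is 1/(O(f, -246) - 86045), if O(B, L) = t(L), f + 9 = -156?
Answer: -1/86783 ≈ -1.1523e-5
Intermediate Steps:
f = -165 (f = -9 - 156 = -165)
t(F) = 3*F
O(B, L) = 3*L
1/(O(f, -246) - 86045) = 1/(3*(-246) - 86045) = 1/(-738 - 86045) = 1/(-86783) = -1/86783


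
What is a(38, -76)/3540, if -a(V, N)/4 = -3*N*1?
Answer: -76/295 ≈ -0.25763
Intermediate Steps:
a(V, N) = 12*N (a(V, N) = -4*(-3*N) = -(-12)*N = 12*N)
a(38, -76)/3540 = (12*(-76))/3540 = -912*1/3540 = -76/295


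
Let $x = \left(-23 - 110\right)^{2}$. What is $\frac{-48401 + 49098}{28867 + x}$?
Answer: $\frac{697}{46556} \approx 0.014971$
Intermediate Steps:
$x = 17689$ ($x = \left(-133\right)^{2} = 17689$)
$\frac{-48401 + 49098}{28867 + x} = \frac{-48401 + 49098}{28867 + 17689} = \frac{697}{46556}$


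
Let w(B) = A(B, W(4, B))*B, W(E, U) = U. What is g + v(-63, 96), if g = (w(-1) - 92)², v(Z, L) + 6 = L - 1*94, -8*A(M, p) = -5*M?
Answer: 534105/64 ≈ 8345.4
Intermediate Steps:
A(M, p) = 5*M/8 (A(M, p) = -(-5)*M/8 = 5*M/8)
w(B) = 5*B²/8 (w(B) = (5*B/8)*B = 5*B²/8)
v(Z, L) = -100 + L (v(Z, L) = -6 + (L - 1*94) = -6 + (L - 94) = -6 + (-94 + L) = -100 + L)
g = 534361/64 (g = ((5/8)*(-1)² - 92)² = ((5/8)*1 - 92)² = (5/8 - 92)² = (-731/8)² = 534361/64 ≈ 8349.4)
g + v(-63, 96) = 534361/64 + (-100 + 96) = 534361/64 - 4 = 534105/64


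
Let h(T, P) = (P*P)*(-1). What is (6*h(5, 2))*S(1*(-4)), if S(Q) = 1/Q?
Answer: 6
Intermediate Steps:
h(T, P) = -P**2 (h(T, P) = P**2*(-1) = -P**2)
(6*h(5, 2))*S(1*(-4)) = (6*(-1*2**2))/((1*(-4))) = (6*(-1*4))/(-4) = (6*(-4))*(-1/4) = -24*(-1/4) = 6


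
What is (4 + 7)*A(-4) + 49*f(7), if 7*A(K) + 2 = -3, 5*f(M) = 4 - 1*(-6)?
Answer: 631/7 ≈ 90.143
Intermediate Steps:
f(M) = 2 (f(M) = (4 - 1*(-6))/5 = (4 + 6)/5 = (⅕)*10 = 2)
A(K) = -5/7 (A(K) = -2/7 + (⅐)*(-3) = -2/7 - 3/7 = -5/7)
(4 + 7)*A(-4) + 49*f(7) = (4 + 7)*(-5/7) + 49*2 = 11*(-5/7) + 98 = -55/7 + 98 = 631/7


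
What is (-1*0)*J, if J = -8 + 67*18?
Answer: 0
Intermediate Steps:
J = 1198 (J = -8 + 1206 = 1198)
(-1*0)*J = -1*0*1198 = 0*1198 = 0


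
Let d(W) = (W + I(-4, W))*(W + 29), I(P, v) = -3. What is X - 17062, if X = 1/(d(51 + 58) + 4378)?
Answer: -324280371/19006 ≈ -17062.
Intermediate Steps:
d(W) = (-3 + W)*(29 + W) (d(W) = (W - 3)*(W + 29) = (-3 + W)*(29 + W))
X = 1/19006 (X = 1/((-87 + (51 + 58)² + 26*(51 + 58)) + 4378) = 1/((-87 + 109² + 26*109) + 4378) = 1/((-87 + 11881 + 2834) + 4378) = 1/(14628 + 4378) = 1/19006 ≈ 5.2615e-5)
X - 17062 = 1/19006 - 17062 = -324280371/19006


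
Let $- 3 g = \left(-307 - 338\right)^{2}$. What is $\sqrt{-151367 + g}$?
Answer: $i \sqrt{290042} \approx 538.56 i$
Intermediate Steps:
$g = -138675$ ($g = - \frac{\left(-307 - 338\right)^{2}}{3} = - \frac{\left(-645\right)^{2}}{3} = \left(- \frac{1}{3}\right) 416025 = -138675$)
$\sqrt{-151367 + g} = \sqrt{-151367 - 138675} = \sqrt{-290042} = i \sqrt{290042}$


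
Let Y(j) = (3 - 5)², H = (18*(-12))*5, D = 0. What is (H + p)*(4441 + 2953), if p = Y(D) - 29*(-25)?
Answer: -2595294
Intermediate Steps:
H = -1080 (H = -216*5 = -1080)
Y(j) = 4 (Y(j) = (-2)² = 4)
p = 729 (p = 4 - 29*(-25) = 4 + 725 = 729)
(H + p)*(4441 + 2953) = (-1080 + 729)*(4441 + 2953) = -351*7394 = -2595294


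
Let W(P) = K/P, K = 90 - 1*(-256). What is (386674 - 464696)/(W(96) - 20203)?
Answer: 3745056/969571 ≈ 3.8626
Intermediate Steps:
K = 346 (K = 90 + 256 = 346)
W(P) = 346/P
(386674 - 464696)/(W(96) - 20203) = (386674 - 464696)/(346/96 - 20203) = -78022/(346*(1/96) - 20203) = -78022/(173/48 - 20203) = -78022/(-969571/48) = -78022*(-48/969571) = 3745056/969571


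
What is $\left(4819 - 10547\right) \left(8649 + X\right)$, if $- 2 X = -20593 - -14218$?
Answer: $-67799472$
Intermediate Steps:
$X = \frac{6375}{2}$ ($X = - \frac{-20593 - -14218}{2} = - \frac{-20593 + 14218}{2} = \left(- \frac{1}{2}\right) \left(-6375\right) = \frac{6375}{2} \approx 3187.5$)
$\left(4819 - 10547\right) \left(8649 + X\right) = \left(4819 - 10547\right) \left(8649 + \frac{6375}{2}\right) = \left(-5728\right) \frac{23673}{2} = -67799472$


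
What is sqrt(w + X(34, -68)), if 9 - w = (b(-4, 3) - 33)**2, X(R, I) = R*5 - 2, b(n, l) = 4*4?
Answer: 4*I*sqrt(7) ≈ 10.583*I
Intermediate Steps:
b(n, l) = 16
X(R, I) = -2 + 5*R (X(R, I) = 5*R - 2 = -2 + 5*R)
w = -280 (w = 9 - (16 - 33)**2 = 9 - 1*(-17)**2 = 9 - 1*289 = 9 - 289 = -280)
sqrt(w + X(34, -68)) = sqrt(-280 + (-2 + 5*34)) = sqrt(-280 + (-2 + 170)) = sqrt(-280 + 168) = sqrt(-112) = 4*I*sqrt(7)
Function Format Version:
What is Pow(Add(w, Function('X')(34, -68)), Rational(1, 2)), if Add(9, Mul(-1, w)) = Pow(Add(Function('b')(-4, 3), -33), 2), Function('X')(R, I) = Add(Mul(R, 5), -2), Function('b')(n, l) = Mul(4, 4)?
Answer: Mul(4, I, Pow(7, Rational(1, 2))) ≈ Mul(10.583, I)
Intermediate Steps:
Function('b')(n, l) = 16
Function('X')(R, I) = Add(-2, Mul(5, R)) (Function('X')(R, I) = Add(Mul(5, R), -2) = Add(-2, Mul(5, R)))
w = -280 (w = Add(9, Mul(-1, Pow(Add(16, -33), 2))) = Add(9, Mul(-1, Pow(-17, 2))) = Add(9, Mul(-1, 289)) = Add(9, -289) = -280)
Pow(Add(w, Function('X')(34, -68)), Rational(1, 2)) = Pow(Add(-280, Add(-2, Mul(5, 34))), Rational(1, 2)) = Pow(Add(-280, Add(-2, 170)), Rational(1, 2)) = Pow(Add(-280, 168), Rational(1, 2)) = Pow(-112, Rational(1, 2)) = Mul(4, I, Pow(7, Rational(1, 2)))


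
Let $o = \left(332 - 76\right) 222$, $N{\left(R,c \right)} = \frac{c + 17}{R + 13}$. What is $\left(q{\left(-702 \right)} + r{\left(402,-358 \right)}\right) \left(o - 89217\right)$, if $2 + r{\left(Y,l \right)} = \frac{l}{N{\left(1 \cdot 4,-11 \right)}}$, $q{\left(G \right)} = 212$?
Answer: $26048335$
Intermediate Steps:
$N{\left(R,c \right)} = \frac{17 + c}{13 + R}$
$r{\left(Y,l \right)} = -2 + \frac{17 l}{6}$ ($r{\left(Y,l \right)} = -2 + \frac{l}{\frac{1}{13 + 1 \cdot 4} \left(17 - 11\right)} = -2 + \frac{l}{\frac{1}{13 + 4} \cdot 6} = -2 + \frac{l}{\frac{1}{17} \cdot 6} = -2 + \frac{l}{\frac{6}{17}} = -2 + l \frac{17}{6} = -2 + \frac{17 l}{6}$)
$o = 56832$ ($o = 256 \cdot 222 = 56832$)
$\left(q{\left(-702 \right)} + r{\left(402,-358 \right)}\right) \left(o - 89217\right) = \left(212 + \left(-2 + \frac{17}{6} \left(-358\right)\right)\right) \left(56832 - 89217\right) = \left(212 - \frac{3049}{3}\right) \left(-32385\right) = \left(- \frac{2413}{3}\right) \left(-32385\right) = 26048335$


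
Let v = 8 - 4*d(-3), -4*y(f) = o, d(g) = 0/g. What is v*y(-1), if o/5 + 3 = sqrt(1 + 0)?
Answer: 20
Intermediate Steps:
d(g) = 0
o = -10 (o = -15 + 5*sqrt(1 + 0) = -15 + 5*sqrt(1) = -15 + 5*1 = -15 + 5 = -10)
y(f) = 5/2 (y(f) = -1/4*(-10) = 5/2)
v = 8 (v = 8 - 4*0 = 8 + 0 = 8)
v*y(-1) = 8*(5/2) = 20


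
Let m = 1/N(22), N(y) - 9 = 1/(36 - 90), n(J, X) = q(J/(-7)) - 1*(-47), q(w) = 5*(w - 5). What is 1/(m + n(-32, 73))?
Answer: 3395/152668 ≈ 0.022238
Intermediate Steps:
q(w) = -25 + 5*w (q(w) = 5*(-5 + w) = -25 + 5*w)
n(J, X) = 22 - 5*J/7 (n(J, X) = (-25 + 5*(J/(-7))) - 1*(-47) = (-25 + 5*(J*(-1/7))) + 47 = (-25 + 5*(-J/7)) + 47 = (-25 - 5*J/7) + 47 = 22 - 5*J/7)
N(y) = 485/54 (N(y) = 9 + 1/(36 - 90) = 9 + 1/(-54) = 9 - 1/54 = 485/54)
m = 54/485 (m = 1/(485/54) = 54/485 ≈ 0.11134)
1/(m + n(-32, 73)) = 1/(54/485 + (22 - 5/7*(-32))) = 1/(54/485 + (22 + 160/7)) = 1/(54/485 + 314/7) = 1/(152668/3395) = 3395/152668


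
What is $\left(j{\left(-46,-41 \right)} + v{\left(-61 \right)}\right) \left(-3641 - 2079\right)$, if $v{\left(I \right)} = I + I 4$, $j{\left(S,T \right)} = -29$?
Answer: $1910480$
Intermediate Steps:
$v{\left(I \right)} = 5 I$ ($v{\left(I \right)} = I + 4 I = 5 I$)
$\left(j{\left(-46,-41 \right)} + v{\left(-61 \right)}\right) \left(-3641 - 2079\right) = \left(-29 + 5 \left(-61\right)\right) \left(-3641 - 2079\right) = \left(-29 - 305\right) \left(-5720\right) = \left(-334\right) \left(-5720\right) = 1910480$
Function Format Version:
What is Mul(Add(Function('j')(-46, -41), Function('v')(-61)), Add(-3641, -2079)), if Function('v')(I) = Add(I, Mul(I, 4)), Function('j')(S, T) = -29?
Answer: 1910480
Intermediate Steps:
Function('v')(I) = Mul(5, I) (Function('v')(I) = Add(I, Mul(4, I)) = Mul(5, I))
Mul(Add(Function('j')(-46, -41), Function('v')(-61)), Add(-3641, -2079)) = Mul(Add(-29, Mul(5, -61)), Add(-3641, -2079)) = Mul(Add(-29, -305), -5720) = Mul(-334, -5720) = 1910480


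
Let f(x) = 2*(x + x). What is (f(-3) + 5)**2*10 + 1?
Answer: 491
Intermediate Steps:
f(x) = 4*x (f(x) = 2*(2*x) = 4*x)
(f(-3) + 5)**2*10 + 1 = (4*(-3) + 5)**2*10 + 1 = (-12 + 5)**2*10 + 1 = (-7)**2*10 + 1 = 49*10 + 1 = 490 + 1 = 491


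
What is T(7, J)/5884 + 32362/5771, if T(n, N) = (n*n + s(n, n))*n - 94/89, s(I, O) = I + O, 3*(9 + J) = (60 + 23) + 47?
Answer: 17173166217/3022134196 ≈ 5.6825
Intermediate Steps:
J = 103/3 (J = -9 + ((60 + 23) + 47)/3 = -9 + (83 + 47)/3 = -9 + (⅓)*130 = -9 + 130/3 = 103/3 ≈ 34.333)
T(n, N) = -94/89 + n*(n² + 2*n) (T(n, N) = (n*n + (n + n))*n - 94/89 = (n² + 2*n)*n - 94*1/89 = n*(n² + 2*n) - 94/89 = -94/89 + n*(n² + 2*n))
T(7, J)/5884 + 32362/5771 = (-94/89 + 7³ + 2*7²)/5884 + 32362/5771 = (-94/89 + 343 + 2*49)*(1/5884) + 32362*(1/5771) = (-94/89 + 343 + 98)*(1/5884) + 32362/5771 = (39155/89)*(1/5884) + 32362/5771 = 39155/523676 + 32362/5771 = 17173166217/3022134196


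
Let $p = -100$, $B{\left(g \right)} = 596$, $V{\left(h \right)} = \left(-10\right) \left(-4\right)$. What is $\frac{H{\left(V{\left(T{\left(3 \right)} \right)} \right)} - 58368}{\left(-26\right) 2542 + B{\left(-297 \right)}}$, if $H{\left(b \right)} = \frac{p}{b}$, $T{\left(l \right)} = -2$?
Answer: $\frac{116741}{130992} \approx 0.89121$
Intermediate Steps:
$V{\left(h \right)} = 40$
$H{\left(b \right)} = - \frac{100}{b}$
$\frac{H{\left(V{\left(T{\left(3 \right)} \right)} \right)} - 58368}{\left(-26\right) 2542 + B{\left(-297 \right)}} = \frac{- \frac{100}{40} - 58368}{\left(-26\right) 2542 + 596} = \frac{\left(-100\right) \frac{1}{40} - 58368}{-66092 + 596} = \frac{- \frac{5}{2} - 58368}{-65496} = \left(- \frac{116741}{2}\right) \left(- \frac{1}{65496}\right) = \frac{116741}{130992}$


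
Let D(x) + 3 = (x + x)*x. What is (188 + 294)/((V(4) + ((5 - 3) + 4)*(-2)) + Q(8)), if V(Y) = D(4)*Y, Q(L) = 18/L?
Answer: 1928/425 ≈ 4.5365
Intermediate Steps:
D(x) = -3 + 2*x² (D(x) = -3 + (x + x)*x = -3 + (2*x)*x = -3 + 2*x²)
V(Y) = 29*Y (V(Y) = (-3 + 2*4²)*Y = (-3 + 2*16)*Y = (-3 + 32)*Y = 29*Y)
(188 + 294)/((V(4) + ((5 - 3) + 4)*(-2)) + Q(8)) = (188 + 294)/((29*4 + ((5 - 3) + 4)*(-2)) + 18/8) = 482/((116 + (2 + 4)*(-2)) + 18*(⅛)) = 482/((116 + 6*(-2)) + 9/4) = 482/((116 - 12) + 9/4) = 482/(104 + 9/4) = 482/(425/4) = 482*(4/425) = 1928/425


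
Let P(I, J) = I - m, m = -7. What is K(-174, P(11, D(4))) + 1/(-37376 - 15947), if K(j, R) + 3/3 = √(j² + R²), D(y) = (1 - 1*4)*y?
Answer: -53324/53323 + 30*√34 ≈ 173.93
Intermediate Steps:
D(y) = -3*y (D(y) = (1 - 4)*y = -3*y)
P(I, J) = 7 + I (P(I, J) = I - 1*(-7) = I + 7 = 7 + I)
K(j, R) = -1 + √(R² + j²) (K(j, R) = -1 + √(j² + R²) = -1 + √(R² + j²))
K(-174, P(11, D(4))) + 1/(-37376 - 15947) = (-1 + √((7 + 11)² + (-174)²)) + 1/(-37376 - 15947) = (-1 + √(18² + 30276)) + 1/(-53323) = (-1 + √(324 + 30276)) - 1/53323 = (-1 + √30600) - 1/53323 = (-1 + 30*√34) - 1/53323 = -53324/53323 + 30*√34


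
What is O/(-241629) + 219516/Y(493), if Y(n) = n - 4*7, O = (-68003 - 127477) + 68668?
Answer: 17700133048/37452495 ≈ 472.60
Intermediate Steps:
O = -126812 (O = -195480 + 68668 = -126812)
Y(n) = -28 + n (Y(n) = n - 28 = -28 + n)
O/(-241629) + 219516/Y(493) = -126812/(-241629) + 219516/(-28 + 493) = -126812*(-1/241629) + 219516/465 = 126812/241629 + 219516*(1/465) = 126812/241629 + 73172/155 = 17700133048/37452495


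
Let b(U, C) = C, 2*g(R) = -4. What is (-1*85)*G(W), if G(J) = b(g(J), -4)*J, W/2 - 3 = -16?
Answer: -8840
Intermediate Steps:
g(R) = -2 (g(R) = (1/2)*(-4) = -2)
W = -26 (W = 6 + 2*(-16) = 6 - 32 = -26)
G(J) = -4*J
(-1*85)*G(W) = (-1*85)*(-4*(-26)) = -85*104 = -8840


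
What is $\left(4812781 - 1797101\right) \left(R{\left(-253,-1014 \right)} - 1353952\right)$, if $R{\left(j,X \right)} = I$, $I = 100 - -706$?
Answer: $-4080655329280$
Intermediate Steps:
$I = 806$ ($I = 100 + 706 = 806$)
$R{\left(j,X \right)} = 806$
$\left(4812781 - 1797101\right) \left(R{\left(-253,-1014 \right)} - 1353952\right) = \left(4812781 - 1797101\right) \left(806 - 1353952\right) = 3015680 \left(-1353146\right) = -4080655329280$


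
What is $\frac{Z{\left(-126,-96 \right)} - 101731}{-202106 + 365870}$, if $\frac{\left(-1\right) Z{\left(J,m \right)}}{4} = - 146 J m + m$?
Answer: $\frac{6962717}{163764} \approx 42.517$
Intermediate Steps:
$Z{\left(J,m \right)} = - 4 m + 584 J m$ ($Z{\left(J,m \right)} = - 4 \left(- 146 J m + m\right) = - 4 \left(m - 146 J m\right) = - 4 m + 584 J m$)
$\frac{Z{\left(-126,-96 \right)} - 101731}{-202106 + 365870} = \frac{4 \left(-96\right) \left(-1 + 146 \left(-126\right)\right) - 101731}{-202106 + 365870} = \frac{4 \left(-96\right) \left(-1 - 18396\right) - 101731}{163764} = \left(4 \left(-96\right) \left(-18397\right) - 101731\right) \frac{1}{163764} = \left(7064448 - 101731\right) \frac{1}{163764} = 6962717 \cdot \frac{1}{163764} = \frac{6962717}{163764}$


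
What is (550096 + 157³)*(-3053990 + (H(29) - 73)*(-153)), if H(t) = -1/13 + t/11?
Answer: -1923488165446589/143 ≈ -1.3451e+13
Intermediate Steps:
H(t) = -1/13 + t/11 (H(t) = -1*1/13 + t*(1/11) = -1/13 + t/11)
(550096 + 157³)*(-3053990 + (H(29) - 73)*(-153)) = (550096 + 157³)*(-3053990 + ((-1/13 + (1/11)*29) - 73)*(-153)) = (550096 + 3869893)*(-3053990 + ((-1/13 + 29/11) - 73)*(-153)) = 4419989*(-3053990 + (366/143 - 73)*(-153)) = 4419989*(-3053990 - 10073/143*(-153)) = 4419989*(-3053990 + 1541169/143) = 4419989*(-435179401/143) = -1923488165446589/143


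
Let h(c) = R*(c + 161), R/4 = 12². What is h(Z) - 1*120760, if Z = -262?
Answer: -178936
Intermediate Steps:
R = 576 (R = 4*12² = 4*144 = 576)
h(c) = 92736 + 576*c (h(c) = 576*(c + 161) = 576*(161 + c) = 92736 + 576*c)
h(Z) - 1*120760 = (92736 + 576*(-262)) - 1*120760 = (92736 - 150912) - 120760 = -58176 - 120760 = -178936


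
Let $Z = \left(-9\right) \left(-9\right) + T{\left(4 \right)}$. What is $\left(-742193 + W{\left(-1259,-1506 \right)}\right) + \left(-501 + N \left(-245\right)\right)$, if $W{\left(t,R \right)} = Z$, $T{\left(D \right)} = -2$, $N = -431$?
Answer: $-637020$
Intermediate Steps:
$Z = 79$ ($Z = \left(-9\right) \left(-9\right) - 2 = 81 - 2 = 79$)
$W{\left(t,R \right)} = 79$
$\left(-742193 + W{\left(-1259,-1506 \right)}\right) + \left(-501 + N \left(-245\right)\right) = \left(-742193 + 79\right) - -105094 = -742114 + \left(-501 + 105595\right) = -742114 + 105094 = -637020$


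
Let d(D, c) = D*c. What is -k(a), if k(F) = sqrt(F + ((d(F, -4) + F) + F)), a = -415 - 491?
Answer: -sqrt(906) ≈ -30.100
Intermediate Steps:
a = -906
k(F) = sqrt(-F) (k(F) = sqrt(F + ((F*(-4) + F) + F)) = sqrt(F + ((-4*F + F) + F)) = sqrt(F + (-3*F + F)) = sqrt(F - 2*F) = sqrt(-F))
-k(a) = -sqrt(-1*(-906)) = -sqrt(906)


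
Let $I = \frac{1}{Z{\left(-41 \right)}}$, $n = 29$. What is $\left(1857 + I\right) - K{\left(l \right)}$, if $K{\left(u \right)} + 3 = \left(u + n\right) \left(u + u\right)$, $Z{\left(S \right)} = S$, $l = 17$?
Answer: $\frac{12135}{41} \approx 295.98$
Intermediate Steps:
$K{\left(u \right)} = -3 + 2 u \left(29 + u\right)$ ($K{\left(u \right)} = -3 + \left(u + 29\right) \left(u + u\right) = -3 + \left(29 + u\right) 2 u = -3 + 2 u \left(29 + u\right)$)
$I = - \frac{1}{41}$ ($I = \frac{1}{-41} = - \frac{1}{41} \approx -0.02439$)
$\left(1857 + I\right) - K{\left(l \right)} = \left(1857 - \frac{1}{41}\right) - \left(-3 + 2 \cdot 17^{2} + 58 \cdot 17\right) = \frac{76136}{41} - \left(-3 + 2 \cdot 289 + 986\right) = \frac{76136}{41} - \left(-3 + 578 + 986\right) = \frac{76136}{41} - 1561 = \frac{12135}{41}$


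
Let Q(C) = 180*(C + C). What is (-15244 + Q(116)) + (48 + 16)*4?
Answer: 26772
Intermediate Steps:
Q(C) = 360*C (Q(C) = 180*(2*C) = 360*C)
(-15244 + Q(116)) + (48 + 16)*4 = (-15244 + 360*116) + (48 + 16)*4 = (-15244 + 41760) + 64*4 = 26516 + 256 = 26772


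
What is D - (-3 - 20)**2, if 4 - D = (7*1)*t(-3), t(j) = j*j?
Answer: -588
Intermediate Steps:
t(j) = j**2
D = -59 (D = 4 - 7*1*(-3)**2 = 4 - 7*9 = 4 - 1*63 = 4 - 63 = -59)
D - (-3 - 20)**2 = -59 - (-3 - 20)**2 = -59 - 1*(-23)**2 = -59 - 1*529 = -59 - 529 = -588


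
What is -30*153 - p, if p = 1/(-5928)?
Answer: -27209519/5928 ≈ -4590.0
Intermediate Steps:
p = -1/5928 ≈ -0.00016869
-30*153 - p = -30*153 - 1*(-1/5928) = -4590 + 1/5928 = -27209519/5928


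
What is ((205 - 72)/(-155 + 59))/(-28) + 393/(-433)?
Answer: -142685/166272 ≈ -0.85814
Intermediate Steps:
((205 - 72)/(-155 + 59))/(-28) + 393/(-433) = (133/(-96))*(-1/28) + 393*(-1/433) = (133*(-1/96))*(-1/28) - 393/433 = -133/96*(-1/28) - 393/433 = 19/384 - 393/433 = -142685/166272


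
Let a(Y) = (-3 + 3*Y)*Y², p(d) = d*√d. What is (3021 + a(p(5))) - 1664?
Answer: 982 + 1875*√5 ≈ 5174.6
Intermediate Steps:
p(d) = d^(3/2)
a(Y) = Y²*(-3 + 3*Y)
(3021 + a(p(5))) - 1664 = (3021 + 3*(5^(3/2))²*(-1 + 5^(3/2))) - 1664 = (3021 + 3*(5*√5)²*(-1 + 5*√5)) - 1664 = (3021 + 3*125*(-1 + 5*√5)) - 1664 = (3021 + (-375 + 1875*√5)) - 1664 = (2646 + 1875*√5) - 1664 = 982 + 1875*√5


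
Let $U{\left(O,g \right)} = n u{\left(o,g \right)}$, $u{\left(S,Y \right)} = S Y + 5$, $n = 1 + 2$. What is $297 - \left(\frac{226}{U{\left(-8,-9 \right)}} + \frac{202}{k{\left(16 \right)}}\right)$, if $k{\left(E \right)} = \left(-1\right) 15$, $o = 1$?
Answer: $\frac{3293}{10} \approx 329.3$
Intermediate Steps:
$n = 3$
$u{\left(S,Y \right)} = 5 + S Y$
$k{\left(E \right)} = -15$
$U{\left(O,g \right)} = 15 + 3 g$ ($U{\left(O,g \right)} = 3 \left(5 + 1 g\right) = 3 \left(5 + g\right) = 15 + 3 g$)
$297 - \left(\frac{226}{U{\left(-8,-9 \right)}} + \frac{202}{k{\left(16 \right)}}\right) = 297 - \left(\frac{226}{15 + 3 \left(-9\right)} + \frac{202}{-15}\right) = 297 - \left(\frac{226}{15 - 27} + 202 \left(- \frac{1}{15}\right)\right) = 297 - \left(\frac{226}{-12} - \frac{202}{15}\right) = 297 - \left(226 \left(- \frac{1}{12}\right) - \frac{202}{15}\right) = 297 - \left(- \frac{113}{6} - \frac{202}{15}\right) = 297 - - \frac{323}{10} = 297 + \frac{323}{10} = \frac{3293}{10}$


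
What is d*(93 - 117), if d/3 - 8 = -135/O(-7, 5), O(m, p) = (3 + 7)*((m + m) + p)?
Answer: -684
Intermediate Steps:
O(m, p) = 10*p + 20*m (O(m, p) = 10*(2*m + p) = 10*(p + 2*m) = 10*p + 20*m)
d = 57/2 (d = 24 + 3*(-135/(10*5 + 20*(-7))) = 24 + 3*(-135/(50 - 140)) = 24 + 3*(-135/(-90)) = 24 + 3*(-135*(-1/90)) = 24 + 3*(3/2) = 24 + 9/2 = 57/2 ≈ 28.500)
d*(93 - 117) = 57*(93 - 117)/2 = (57/2)*(-24) = -684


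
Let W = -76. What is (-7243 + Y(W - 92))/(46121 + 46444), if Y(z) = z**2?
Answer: 20981/92565 ≈ 0.22666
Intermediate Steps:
(-7243 + Y(W - 92))/(46121 + 46444) = (-7243 + (-76 - 92)**2)/(46121 + 46444) = (-7243 + (-168)**2)/92565 = (-7243 + 28224)*(1/92565) = 20981*(1/92565) = 20981/92565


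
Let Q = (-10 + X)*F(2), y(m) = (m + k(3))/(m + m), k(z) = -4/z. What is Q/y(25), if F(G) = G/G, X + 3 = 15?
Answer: 300/71 ≈ 4.2253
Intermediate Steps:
X = 12 (X = -3 + 15 = 12)
F(G) = 1
y(m) = (-4/3 + m)/(2*m) (y(m) = (m - 4/3)/(m + m) = (m - 4*1/3)/((2*m)) = (m - 4/3)*(1/(2*m)) = (-4/3 + m)*(1/(2*m)) = (-4/3 + m)/(2*m))
Q = 2 (Q = (-10 + 12)*1 = 2*1 = 2)
Q/y(25) = 2/(((1/6)*(-4 + 3*25)/25)) = 2/(((1/6)*(1/25)*(-4 + 75))) = 2/(((1/6)*(1/25)*71)) = 2/(71/150) = 2*(150/71) = 300/71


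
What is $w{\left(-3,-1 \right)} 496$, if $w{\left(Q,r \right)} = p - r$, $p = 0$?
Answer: $496$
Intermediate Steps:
$w{\left(Q,r \right)} = - r$ ($w{\left(Q,r \right)} = 0 - r = - r$)
$w{\left(-3,-1 \right)} 496 = \left(-1\right) \left(-1\right) 496 = 1 \cdot 496 = 496$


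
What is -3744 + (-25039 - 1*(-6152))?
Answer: -22631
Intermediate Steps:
-3744 + (-25039 - 1*(-6152)) = -3744 + (-25039 + 6152) = -3744 - 18887 = -22631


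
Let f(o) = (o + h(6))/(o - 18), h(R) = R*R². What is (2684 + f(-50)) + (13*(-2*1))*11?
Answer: 81449/34 ≈ 2395.6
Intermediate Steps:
h(R) = R³
f(o) = (216 + o)/(-18 + o) (f(o) = (o + 6³)/(o - 18) = (o + 216)/(-18 + o) = (216 + o)/(-18 + o))
(2684 + f(-50)) + (13*(-2*1))*11 = (2684 + (216 - 50)/(-18 - 50)) + (13*(-2*1))*11 = (2684 + 166/(-68)) + (13*(-2))*11 = (2684 - 1/68*166) - 26*11 = (2684 - 83/34) - 286 = 91173/34 - 286 = 81449/34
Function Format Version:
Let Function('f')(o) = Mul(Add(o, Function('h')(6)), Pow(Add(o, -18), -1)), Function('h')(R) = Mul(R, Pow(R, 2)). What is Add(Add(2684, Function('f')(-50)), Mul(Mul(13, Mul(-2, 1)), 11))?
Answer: Rational(81449, 34) ≈ 2395.6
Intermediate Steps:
Function('h')(R) = Pow(R, 3)
Function('f')(o) = Mul(Pow(Add(-18, o), -1), Add(216, o)) (Function('f')(o) = Mul(Add(o, Pow(6, 3)), Pow(Add(o, -18), -1)) = Mul(Add(o, 216), Pow(Add(-18, o), -1)) = Mul(Add(216, o), Pow(Add(-18, o), -1)) = Mul(Pow(Add(-18, o), -1), Add(216, o)))
Add(Add(2684, Function('f')(-50)), Mul(Mul(13, Mul(-2, 1)), 11)) = Add(Add(2684, Mul(Pow(Add(-18, -50), -1), Add(216, -50))), Mul(Mul(13, Mul(-2, 1)), 11)) = Add(Add(2684, Mul(Pow(-68, -1), 166)), Mul(Mul(13, -2), 11)) = Add(Add(2684, Mul(Rational(-1, 68), 166)), Mul(-26, 11)) = Add(Add(2684, Rational(-83, 34)), -286) = Add(Rational(91173, 34), -286) = Rational(81449, 34)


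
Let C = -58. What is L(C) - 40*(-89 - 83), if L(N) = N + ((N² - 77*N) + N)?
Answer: 14594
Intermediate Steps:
L(N) = N² - 75*N (L(N) = N + (N² - 76*N) = N² - 75*N)
L(C) - 40*(-89 - 83) = -58*(-75 - 58) - 40*(-89 - 83) = -58*(-133) - 40*(-172) = 7714 - 1*(-6880) = 7714 + 6880 = 14594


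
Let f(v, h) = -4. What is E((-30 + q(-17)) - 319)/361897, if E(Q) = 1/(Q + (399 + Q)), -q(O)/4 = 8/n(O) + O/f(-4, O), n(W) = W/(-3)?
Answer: -17/2118183141 ≈ -8.0258e-9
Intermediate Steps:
n(W) = -W/3 (n(W) = W*(-1/3) = -W/3)
q(O) = O + 96/O (q(O) = -4*(8/((-O/3)) + O/(-4)) = -4*(8*(-3/O) + O*(-1/4)) = -4*(-24/O - O/4) = O + 96/O)
E(Q) = 1/(399 + 2*Q)
E((-30 + q(-17)) - 319)/361897 = 1/((399 + 2*((-30 + (-17 + 96/(-17))) - 319))*361897) = (1/361897)/(399 + 2*((-30 + (-17 + 96*(-1/17))) - 319)) = (1/361897)/(399 + 2*((-30 + (-17 - 96/17)) - 319)) = (1/361897)/(399 + 2*((-30 - 385/17) - 319)) = (1/361897)/(399 + 2*(-895/17 - 319)) = (1/361897)/(399 + 2*(-6318/17)) = (1/361897)/(399 - 12636/17) = (1/361897)/(-5853/17) = -17/5853*1/361897 = -17/2118183141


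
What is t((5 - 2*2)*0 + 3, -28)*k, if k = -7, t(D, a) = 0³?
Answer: 0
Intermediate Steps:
t(D, a) = 0
t((5 - 2*2)*0 + 3, -28)*k = 0*(-7) = 0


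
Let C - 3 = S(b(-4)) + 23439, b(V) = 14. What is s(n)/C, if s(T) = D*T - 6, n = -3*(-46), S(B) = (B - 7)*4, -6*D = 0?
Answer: -3/11735 ≈ -0.00025565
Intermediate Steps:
D = 0 (D = -⅙*0 = 0)
S(B) = -28 + 4*B (S(B) = (-7 + B)*4 = -28 + 4*B)
C = 23470 (C = 3 + ((-28 + 4*14) + 23439) = 3 + ((-28 + 56) + 23439) = 3 + (28 + 23439) = 3 + 23467 = 23470)
n = 138
s(T) = -6 (s(T) = 0*T - 6 = 0 - 6 = -6)
s(n)/C = -6/23470 = -6*1/23470 = -3/11735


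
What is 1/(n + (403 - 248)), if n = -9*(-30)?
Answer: 1/425 ≈ 0.0023529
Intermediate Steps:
n = 270
1/(n + (403 - 248)) = 1/(270 + (403 - 248)) = 1/(270 + 155) = 1/425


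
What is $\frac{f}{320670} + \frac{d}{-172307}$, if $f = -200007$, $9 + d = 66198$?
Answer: $- \frac{6187492531}{6139298410} \approx -1.0079$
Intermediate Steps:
$d = 66189$ ($d = -9 + 66198 = 66189$)
$\frac{f}{320670} + \frac{d}{-172307} = - \frac{200007}{320670} + \frac{66189}{-172307} = \left(-200007\right) \frac{1}{320670} + 66189 \left(- \frac{1}{172307}\right) = - \frac{22223}{35630} - \frac{66189}{172307} = - \frac{6187492531}{6139298410}$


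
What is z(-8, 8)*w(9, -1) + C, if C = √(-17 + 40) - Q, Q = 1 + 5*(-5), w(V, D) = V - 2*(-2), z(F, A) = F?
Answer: -80 + √23 ≈ -75.204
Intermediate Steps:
w(V, D) = 4 + V (w(V, D) = V + 4 = 4 + V)
Q = -24 (Q = 1 - 25 = -24)
C = 24 + √23 (C = √(-17 + 40) - 1*(-24) = √23 + 24 = 24 + √23 ≈ 28.796)
z(-8, 8)*w(9, -1) + C = -8*(4 + 9) + (24 + √23) = -8*13 + (24 + √23) = -104 + (24 + √23) = -80 + √23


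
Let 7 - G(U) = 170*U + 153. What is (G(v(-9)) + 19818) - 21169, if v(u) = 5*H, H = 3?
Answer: -4047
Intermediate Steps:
v(u) = 15 (v(u) = 5*3 = 15)
G(U) = -146 - 170*U (G(U) = 7 - (170*U + 153) = 7 - (153 + 170*U) = 7 + (-153 - 170*U) = -146 - 170*U)
(G(v(-9)) + 19818) - 21169 = ((-146 - 170*15) + 19818) - 21169 = ((-146 - 2550) + 19818) - 21169 = (-2696 + 19818) - 21169 = 17122 - 21169 = -4047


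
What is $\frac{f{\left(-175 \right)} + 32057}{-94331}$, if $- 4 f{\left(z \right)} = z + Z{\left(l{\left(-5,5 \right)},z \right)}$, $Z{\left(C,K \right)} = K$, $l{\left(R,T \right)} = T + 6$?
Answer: $- \frac{64289}{188662} \approx -0.34076$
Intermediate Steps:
$l{\left(R,T \right)} = 6 + T$
$f{\left(z \right)} = - \frac{z}{2}$ ($f{\left(z \right)} = - \frac{z + z}{4} = - \frac{2 z}{4} = - \frac{z}{2}$)
$\frac{f{\left(-175 \right)} + 32057}{-94331} = \frac{\left(- \frac{1}{2}\right) \left(-175\right) + 32057}{-94331} = \left(\frac{175}{2} + 32057\right) \left(- \frac{1}{94331}\right) = \frac{64289}{2} \left(- \frac{1}{94331}\right) = - \frac{64289}{188662}$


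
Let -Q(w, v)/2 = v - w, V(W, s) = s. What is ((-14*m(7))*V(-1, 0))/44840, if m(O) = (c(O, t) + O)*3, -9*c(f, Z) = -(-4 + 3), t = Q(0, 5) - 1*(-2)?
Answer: 0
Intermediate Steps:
Q(w, v) = -2*v + 2*w (Q(w, v) = -2*(v - w) = -2*v + 2*w)
t = -8 (t = (-2*5 + 2*0) - 1*(-2) = (-10 + 0) + 2 = -10 + 2 = -8)
c(f, Z) = -⅑ (c(f, Z) = -(-1)*(-4 + 3)/9 = -(-1)*(-1)/9 = -⅑*1 = -⅑)
m(O) = -⅓ + 3*O (m(O) = (-⅑ + O)*3 = -⅓ + 3*O)
((-14*m(7))*V(-1, 0))/44840 = (-14*(-⅓ + 3*7)*0)/44840 = (-14*(-⅓ + 21)*0)*(1/44840) = (-14*62/3*0)*(1/44840) = -868/3*0*(1/44840) = 0*(1/44840) = 0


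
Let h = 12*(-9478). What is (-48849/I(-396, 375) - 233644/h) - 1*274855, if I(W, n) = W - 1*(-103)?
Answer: -2288455444621/8331162 ≈ -2.7469e+5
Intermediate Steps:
I(W, n) = 103 + W (I(W, n) = W + 103 = 103 + W)
h = -113736
(-48849/I(-396, 375) - 233644/h) - 1*274855 = (-48849/(103 - 396) - 233644/(-113736)) - 1*274855 = (-48849/(-293) - 233644*(-1/113736)) - 274855 = (-48849*(-1/293) + 58411/28434) - 274855 = (48849/293 + 58411/28434) - 274855 = 1406086889/8331162 - 274855 = -2288455444621/8331162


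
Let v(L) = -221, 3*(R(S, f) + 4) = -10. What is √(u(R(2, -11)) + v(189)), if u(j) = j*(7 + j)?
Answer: I*√1967/3 ≈ 14.784*I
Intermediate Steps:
R(S, f) = -22/3 (R(S, f) = -4 + (⅓)*(-10) = -4 - 10/3 = -22/3)
√(u(R(2, -11)) + v(189)) = √(-22*(7 - 22/3)/3 - 221) = √(-22/3*(-⅓) - 221) = √(22/9 - 221) = √(-1967/9) = I*√1967/3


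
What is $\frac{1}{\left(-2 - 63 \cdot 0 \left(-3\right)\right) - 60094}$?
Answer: $- \frac{1}{60096} \approx -1.664 \cdot 10^{-5}$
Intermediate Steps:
$\frac{1}{\left(-2 - 63 \cdot 0 \left(-3\right)\right) - 60094} = \frac{1}{\left(-2 - 0\right) - 60094} = \frac{1}{\left(-2 + 0\right) - 60094} = \frac{1}{-2 - 60094} = \frac{1}{-60096} = - \frac{1}{60096}$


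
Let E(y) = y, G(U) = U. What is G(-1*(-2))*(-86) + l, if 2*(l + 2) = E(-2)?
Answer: -175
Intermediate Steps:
l = -3 (l = -2 + (½)*(-2) = -2 - 1 = -3)
G(-1*(-2))*(-86) + l = -1*(-2)*(-86) - 3 = 2*(-86) - 3 = -172 - 3 = -175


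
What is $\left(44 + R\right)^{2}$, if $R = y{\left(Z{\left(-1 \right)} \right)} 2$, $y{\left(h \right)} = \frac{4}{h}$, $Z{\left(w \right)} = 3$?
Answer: $\frac{19600}{9} \approx 2177.8$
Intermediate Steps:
$R = \frac{8}{3}$ ($R = \frac{4}{3} \cdot 2 = \frac{8}{3} \approx 2.6667$)
$\left(44 + R\right)^{2} = \left(44 + \frac{8}{3}\right)^{2} = \left(\frac{140}{3}\right)^{2} = \frac{19600}{9}$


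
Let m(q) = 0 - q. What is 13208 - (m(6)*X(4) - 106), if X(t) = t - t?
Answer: 13314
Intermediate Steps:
X(t) = 0
m(q) = -q
13208 - (m(6)*X(4) - 106) = 13208 - (-1*6*0 - 106) = 13208 - (-6*0 - 106) = 13208 - (0 - 106) = 13208 - 1*(-106) = 13208 + 106 = 13314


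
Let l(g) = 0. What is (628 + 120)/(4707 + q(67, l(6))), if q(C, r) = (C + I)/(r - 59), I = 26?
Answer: 11033/69405 ≈ 0.15897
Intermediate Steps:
q(C, r) = (26 + C)/(-59 + r) (q(C, r) = (C + 26)/(r - 59) = (26 + C)/(-59 + r))
(628 + 120)/(4707 + q(67, l(6))) = (628 + 120)/(4707 + (26 + 67)/(-59 + 0)) = 748/(4707 + 93/(-59)) = 748/(4707 - 1/59*93) = 748/(4707 - 93/59) = 748/(277620/59) = 748*(59/277620) = 11033/69405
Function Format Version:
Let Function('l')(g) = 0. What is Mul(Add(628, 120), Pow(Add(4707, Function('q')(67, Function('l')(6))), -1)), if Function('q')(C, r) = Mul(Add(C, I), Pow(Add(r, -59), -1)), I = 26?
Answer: Rational(11033, 69405) ≈ 0.15897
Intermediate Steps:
Function('q')(C, r) = Mul(Pow(Add(-59, r), -1), Add(26, C)) (Function('q')(C, r) = Mul(Add(C, 26), Pow(Add(r, -59), -1)) = Mul(Add(26, C), Pow(Add(-59, r), -1)) = Mul(Pow(Add(-59, r), -1), Add(26, C)))
Mul(Add(628, 120), Pow(Add(4707, Function('q')(67, Function('l')(6))), -1)) = Mul(Add(628, 120), Pow(Add(4707, Mul(Pow(Add(-59, 0), -1), Add(26, 67))), -1)) = Mul(748, Pow(Add(4707, Mul(Pow(-59, -1), 93)), -1)) = Mul(748, Pow(Add(4707, Mul(Rational(-1, 59), 93)), -1)) = Mul(748, Pow(Add(4707, Rational(-93, 59)), -1)) = Mul(748, Pow(Rational(277620, 59), -1)) = Mul(748, Rational(59, 277620)) = Rational(11033, 69405)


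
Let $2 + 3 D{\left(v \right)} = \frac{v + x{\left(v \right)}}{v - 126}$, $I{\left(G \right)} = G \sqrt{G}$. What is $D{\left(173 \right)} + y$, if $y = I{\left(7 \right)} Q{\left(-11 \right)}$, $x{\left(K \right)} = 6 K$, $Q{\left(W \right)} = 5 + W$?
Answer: $\frac{1117}{141} - 42 \sqrt{7} \approx -103.2$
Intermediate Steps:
$I{\left(G \right)} = G^{\frac{3}{2}}$
$D{\left(v \right)} = - \frac{2}{3} + \frac{7 v}{3 \left(-126 + v\right)}$ ($D{\left(v \right)} = - \frac{2}{3} + \frac{\left(v + 6 v\right) \frac{1}{v - 126}}{3} = - \frac{2}{3} + \frac{7 v \frac{1}{-126 + v}}{3} = - \frac{2}{3} + \frac{7 v}{3 \left(-126 + v\right)}$)
$y = - 42 \sqrt{7}$ ($y = 7^{\frac{3}{2}} \left(5 - 11\right) = 7 \sqrt{7} \left(-6\right) = - 42 \sqrt{7} \approx -111.12$)
$D{\left(173 \right)} + y = \frac{252 + 5 \cdot 173}{3 \left(-126 + 173\right)} - 42 \sqrt{7} = \frac{252 + 865}{3 \cdot 47} - 42 \sqrt{7} = \frac{1}{3} \cdot \frac{1}{47} \cdot 1117 - 42 \sqrt{7} = \frac{1117}{141} - 42 \sqrt{7}$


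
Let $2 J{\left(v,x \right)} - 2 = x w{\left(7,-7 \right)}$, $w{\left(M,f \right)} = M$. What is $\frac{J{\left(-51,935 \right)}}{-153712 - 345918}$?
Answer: $- \frac{6547}{999260} \approx -0.0065518$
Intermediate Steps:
$J{\left(v,x \right)} = 1 + \frac{7 x}{2}$ ($J{\left(v,x \right)} = 1 + \frac{x 7}{2} = 1 + \frac{7 x}{2}$)
$\frac{J{\left(-51,935 \right)}}{-153712 - 345918} = \frac{1 + \frac{7}{2} \cdot 935}{-153712 - 345918} = \frac{1 + \frac{6545}{2}}{-153712 - 345918} = \frac{6547}{2 \left(-499630\right)} = \frac{6547}{2} \left(- \frac{1}{499630}\right) = - \frac{6547}{999260}$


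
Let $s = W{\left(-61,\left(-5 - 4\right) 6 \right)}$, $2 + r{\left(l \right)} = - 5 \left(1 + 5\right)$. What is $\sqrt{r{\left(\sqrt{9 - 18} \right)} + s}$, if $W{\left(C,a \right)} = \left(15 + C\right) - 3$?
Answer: $9 i \approx 9.0 i$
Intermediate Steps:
$r{\left(l \right)} = -32$ ($r{\left(l \right)} = -2 - 5 \left(1 + 5\right) = -2 - 30 = -32$)
$W{\left(C,a \right)} = 12 + C$
$s = -49$ ($s = 12 - 61 = -49$)
$\sqrt{r{\left(\sqrt{9 - 18} \right)} + s} = \sqrt{-32 - 49} = \sqrt{-81} = 9 i$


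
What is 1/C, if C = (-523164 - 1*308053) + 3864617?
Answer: 1/3033400 ≈ 3.2966e-7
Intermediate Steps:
C = 3033400 (C = (-523164 - 308053) + 3864617 = -831217 + 3864617 = 3033400)
1/C = 1/3033400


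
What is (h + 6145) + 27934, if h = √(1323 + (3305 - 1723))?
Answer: 34079 + √2905 ≈ 34133.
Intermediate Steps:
h = √2905 (h = √(1323 + 1582) = √2905 ≈ 53.898)
(h + 6145) + 27934 = (√2905 + 6145) + 27934 = (6145 + √2905) + 27934 = 34079 + √2905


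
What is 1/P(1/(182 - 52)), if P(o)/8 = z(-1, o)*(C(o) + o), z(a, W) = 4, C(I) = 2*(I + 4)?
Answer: 65/16688 ≈ 0.0038950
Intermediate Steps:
C(I) = 8 + 2*I (C(I) = 2*(4 + I) = 8 + 2*I)
P(o) = 256 + 96*o (P(o) = 8*(4*((8 + 2*o) + o)) = 8*(4*(8 + 3*o)) = 8*(32 + 12*o) = 256 + 96*o)
1/P(1/(182 - 52)) = 1/(256 + 96/(182 - 52)) = 1/(256 + 96/130) = 1/(256 + 96*(1/130)) = 1/(256 + 48/65) = 1/(16688/65) = 65/16688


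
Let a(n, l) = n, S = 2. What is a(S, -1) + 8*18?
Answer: 146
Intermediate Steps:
a(S, -1) + 8*18 = 2 + 8*18 = 2 + 144 = 146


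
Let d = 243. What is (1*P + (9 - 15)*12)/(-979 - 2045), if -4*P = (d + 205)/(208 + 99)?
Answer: 2777/116046 ≈ 0.023930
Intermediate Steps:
P = -112/307 (P = -(243 + 205)/(4*(208 + 99)) = -112/307 ≈ -0.36482)
(1*P + (9 - 15)*12)/(-979 - 2045) = (1*(-112/307) + (9 - 15)*12)/(-979 - 2045) = (-112/307 - 6*12)/(-3024) = (-112/307 - 72)*(-1/3024) = -22216/307*(-1/3024) = 2777/116046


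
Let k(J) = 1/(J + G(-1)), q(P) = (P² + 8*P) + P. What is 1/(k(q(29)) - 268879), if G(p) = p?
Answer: -1101/296035778 ≈ -3.7191e-6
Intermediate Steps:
q(P) = P² + 9*P
k(J) = 1/(-1 + J) (k(J) = 1/(J - 1) = 1/(-1 + J))
1/(k(q(29)) - 268879) = 1/(1/(-1 + 29*(9 + 29)) - 268879) = 1/(1/(-1 + 29*38) - 268879) = 1/(1/(-1 + 1102) - 268879) = 1/(1/1101 - 268879) = 1/(-296035778/1101) = -1101/296035778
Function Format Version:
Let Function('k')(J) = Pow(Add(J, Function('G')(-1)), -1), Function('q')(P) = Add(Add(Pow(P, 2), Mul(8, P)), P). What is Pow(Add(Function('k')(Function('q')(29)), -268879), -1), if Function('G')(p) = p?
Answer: Rational(-1101, 296035778) ≈ -3.7191e-6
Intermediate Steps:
Function('q')(P) = Add(Pow(P, 2), Mul(9, P))
Function('k')(J) = Pow(Add(-1, J), -1) (Function('k')(J) = Pow(Add(J, -1), -1) = Pow(Add(-1, J), -1))
Pow(Add(Function('k')(Function('q')(29)), -268879), -1) = Pow(Add(Pow(Add(-1, Mul(29, Add(9, 29))), -1), -268879), -1) = Pow(Add(Pow(Add(-1, Mul(29, 38)), -1), -268879), -1) = Pow(Add(Pow(Add(-1, 1102), -1), -268879), -1) = Pow(Add(Pow(1101, -1), -268879), -1) = Pow(Add(Rational(1, 1101), -268879), -1) = Pow(Rational(-296035778, 1101), -1) = Rational(-1101, 296035778)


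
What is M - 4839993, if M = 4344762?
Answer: -495231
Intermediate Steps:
M - 4839993 = 4344762 - 4839993 = -495231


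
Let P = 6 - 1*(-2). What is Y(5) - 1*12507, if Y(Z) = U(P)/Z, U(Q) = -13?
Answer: -62548/5 ≈ -12510.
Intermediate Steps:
P = 8 (P = 6 + 2 = 8)
Y(Z) = -13/Z
Y(5) - 1*12507 = -13/5 - 1*12507 = -13*⅕ - 12507 = -13/5 - 12507 = -62548/5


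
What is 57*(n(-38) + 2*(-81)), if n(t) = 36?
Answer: -7182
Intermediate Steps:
57*(n(-38) + 2*(-81)) = 57*(36 + 2*(-81)) = 57*(36 - 162) = 57*(-126) = -7182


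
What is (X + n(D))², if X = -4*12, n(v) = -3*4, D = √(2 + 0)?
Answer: 3600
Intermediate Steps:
D = √2 ≈ 1.4142
n(v) = -12
X = -48 (X = -1*48 = -48)
(X + n(D))² = (-48 - 12)² = (-60)² = 3600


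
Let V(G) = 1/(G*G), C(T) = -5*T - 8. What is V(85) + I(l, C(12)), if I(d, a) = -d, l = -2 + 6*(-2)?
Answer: 101151/7225 ≈ 14.000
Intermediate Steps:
C(T) = -8 - 5*T
l = -14 (l = -2 - 12 = -14)
V(G) = G⁻² (V(G) = 1/(G²) = G⁻²)
V(85) + I(l, C(12)) = 85⁻² - 1*(-14) = 1/7225 + 14 = 101151/7225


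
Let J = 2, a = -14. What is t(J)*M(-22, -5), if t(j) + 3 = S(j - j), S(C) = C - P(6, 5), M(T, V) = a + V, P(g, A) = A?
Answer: 152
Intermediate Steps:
M(T, V) = -14 + V
S(C) = -5 + C (S(C) = C - 1*5 = C - 5 = -5 + C)
t(j) = -8 (t(j) = -3 + (-5 + (j - j)) = -3 + (-5 + 0) = -3 - 5 = -8)
t(J)*M(-22, -5) = -8*(-14 - 5) = -8*(-19) = 152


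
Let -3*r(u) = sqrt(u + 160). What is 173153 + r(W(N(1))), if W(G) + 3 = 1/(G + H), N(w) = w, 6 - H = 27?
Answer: 173153 - sqrt(15695)/30 ≈ 1.7315e+5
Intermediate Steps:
H = -21 (H = 6 - 1*27 = 6 - 27 = -21)
W(G) = -3 + 1/(-21 + G) (W(G) = -3 + 1/(G - 21) = -3 + 1/(-21 + G))
r(u) = -sqrt(160 + u)/3 (r(u) = -sqrt(u + 160)/3 = -sqrt(160 + u)/3)
173153 + r(W(N(1))) = 173153 - sqrt(160 + (64 - 3*1)/(-21 + 1))/3 = 173153 - sqrt(160 + (64 - 3)/(-20))/3 = 173153 - sqrt(160 - 1/20*61)/3 = 173153 - sqrt(160 - 61/20)/3 = 173153 - sqrt(15695)/30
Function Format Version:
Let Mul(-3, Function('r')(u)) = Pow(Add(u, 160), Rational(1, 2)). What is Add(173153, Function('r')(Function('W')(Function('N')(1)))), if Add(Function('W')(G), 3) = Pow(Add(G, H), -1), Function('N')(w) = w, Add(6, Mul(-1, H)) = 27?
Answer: Add(173153, Mul(Rational(-1, 30), Pow(15695, Rational(1, 2)))) ≈ 1.7315e+5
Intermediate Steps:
H = -21 (H = Add(6, Mul(-1, 27)) = Add(6, -27) = -21)
Function('W')(G) = Add(-3, Pow(Add(-21, G), -1)) (Function('W')(G) = Add(-3, Pow(Add(G, -21), -1)) = Add(-3, Pow(Add(-21, G), -1)))
Function('r')(u) = Mul(Rational(-1, 3), Pow(Add(160, u), Rational(1, 2))) (Function('r')(u) = Mul(Rational(-1, 3), Pow(Add(u, 160), Rational(1, 2))) = Mul(Rational(-1, 3), Pow(Add(160, u), Rational(1, 2))))
Add(173153, Function('r')(Function('W')(Function('N')(1)))) = Add(173153, Mul(Rational(-1, 3), Pow(Add(160, Mul(Pow(Add(-21, 1), -1), Add(64, Mul(-3, 1)))), Rational(1, 2)))) = Add(173153, Mul(Rational(-1, 3), Pow(Add(160, Mul(Pow(-20, -1), Add(64, -3))), Rational(1, 2)))) = Add(173153, Mul(Rational(-1, 3), Pow(Add(160, Mul(Rational(-1, 20), 61)), Rational(1, 2)))) = Add(173153, Mul(Rational(-1, 3), Pow(Add(160, Rational(-61, 20)), Rational(1, 2)))) = Add(173153, Mul(Rational(-1, 3), Pow(Rational(3139, 20), Rational(1, 2)))) = Add(173153, Mul(Rational(-1, 3), Mul(Rational(1, 10), Pow(15695, Rational(1, 2))))) = Add(173153, Mul(Rational(-1, 30), Pow(15695, Rational(1, 2))))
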